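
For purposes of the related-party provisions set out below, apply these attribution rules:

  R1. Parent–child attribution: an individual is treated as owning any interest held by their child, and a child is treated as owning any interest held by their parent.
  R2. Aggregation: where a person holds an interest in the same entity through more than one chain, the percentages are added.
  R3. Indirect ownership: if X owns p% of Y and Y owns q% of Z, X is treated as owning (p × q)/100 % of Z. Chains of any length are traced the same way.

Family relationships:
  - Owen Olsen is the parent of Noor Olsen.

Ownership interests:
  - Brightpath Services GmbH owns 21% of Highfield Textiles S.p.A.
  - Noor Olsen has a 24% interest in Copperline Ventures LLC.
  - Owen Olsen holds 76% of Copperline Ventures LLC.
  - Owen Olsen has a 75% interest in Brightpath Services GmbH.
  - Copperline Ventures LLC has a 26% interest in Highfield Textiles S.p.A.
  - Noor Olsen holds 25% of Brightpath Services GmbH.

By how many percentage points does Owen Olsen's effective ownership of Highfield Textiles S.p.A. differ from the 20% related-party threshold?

By parent–child attribution (R1), Owen Olsen is treated as also owning Noor Olsen's interest in Copperline Ventures LLC, giving 76% + 24% = 100%.
By parent–child attribution (R1), Owen Olsen is treated as also owning Noor Olsen's interest in Brightpath Services GmbH, giving 75% + 25% = 100%.
Chain via Copperline Ventures LLC (R3): 100% × 26% = 26% of Highfield Textiles S.p.A.
Chain via Brightpath Services GmbH (R3): 100% × 21% = 21% of Highfield Textiles S.p.A.
Aggregating (R2): 26% + 21% = 47%.
47% exceeds the 20% threshold by 27 percentage points.

27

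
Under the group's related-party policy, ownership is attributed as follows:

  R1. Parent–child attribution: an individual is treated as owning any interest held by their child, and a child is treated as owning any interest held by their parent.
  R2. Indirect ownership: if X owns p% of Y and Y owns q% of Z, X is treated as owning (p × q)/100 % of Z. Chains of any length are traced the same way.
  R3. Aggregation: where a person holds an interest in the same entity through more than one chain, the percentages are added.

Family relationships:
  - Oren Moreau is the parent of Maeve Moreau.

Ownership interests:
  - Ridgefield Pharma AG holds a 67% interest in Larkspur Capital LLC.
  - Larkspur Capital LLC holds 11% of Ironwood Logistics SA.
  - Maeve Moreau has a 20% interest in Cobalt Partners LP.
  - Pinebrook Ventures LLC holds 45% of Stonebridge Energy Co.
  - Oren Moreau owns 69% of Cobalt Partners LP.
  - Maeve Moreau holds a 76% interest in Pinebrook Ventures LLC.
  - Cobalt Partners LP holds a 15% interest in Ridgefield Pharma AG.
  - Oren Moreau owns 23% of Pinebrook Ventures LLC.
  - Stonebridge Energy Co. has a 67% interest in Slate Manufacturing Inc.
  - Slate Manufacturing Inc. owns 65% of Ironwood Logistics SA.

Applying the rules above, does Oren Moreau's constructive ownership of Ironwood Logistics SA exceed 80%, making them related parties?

No

By parent–child attribution (R1), Oren Moreau is treated as also owning Maeve Moreau's interest in Pinebrook Ventures LLC, giving 23% + 76% = 99%.
By parent–child attribution (R1), Oren Moreau is treated as also owning Maeve Moreau's interest in Cobalt Partners LP, giving 69% + 20% = 89%.
Chain via Pinebrook Ventures LLC → Stonebridge Energy Co. → Slate Manufacturing Inc. (R2): 99% × 45% × 67% × 65% = 19.401525% of Ironwood Logistics SA.
Chain via Cobalt Partners LP → Ridgefield Pharma AG → Larkspur Capital LLC (R2): 89% × 15% × 67% × 11% = 0.983895% of Ironwood Logistics SA.
Aggregating (R3): 19.401525% + 0.983895% = 20.38542%.
20.38542% does not exceed the 80% threshold, so Oren is not a related party to Ironwood Logistics SA.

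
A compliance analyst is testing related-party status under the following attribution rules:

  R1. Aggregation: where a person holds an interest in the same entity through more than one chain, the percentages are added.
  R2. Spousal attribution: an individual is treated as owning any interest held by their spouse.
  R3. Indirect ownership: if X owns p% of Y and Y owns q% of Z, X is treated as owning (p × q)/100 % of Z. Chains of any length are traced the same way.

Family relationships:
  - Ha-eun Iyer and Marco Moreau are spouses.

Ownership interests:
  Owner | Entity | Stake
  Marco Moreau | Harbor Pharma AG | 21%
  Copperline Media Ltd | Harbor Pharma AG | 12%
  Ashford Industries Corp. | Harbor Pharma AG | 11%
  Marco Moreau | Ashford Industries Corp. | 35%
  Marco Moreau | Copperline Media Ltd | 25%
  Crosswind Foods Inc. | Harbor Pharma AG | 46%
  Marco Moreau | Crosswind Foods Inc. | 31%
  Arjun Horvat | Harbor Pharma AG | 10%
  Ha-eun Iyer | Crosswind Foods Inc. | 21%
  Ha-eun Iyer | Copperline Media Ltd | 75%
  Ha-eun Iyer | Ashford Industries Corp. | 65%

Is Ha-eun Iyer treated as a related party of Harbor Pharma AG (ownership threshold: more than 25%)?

Yes

By spousal attribution (R2), Ha-eun Iyer is treated as also owning Marco Moreau's interest in Crosswind Foods Inc, giving 21% + 31% = 52%.
By spousal attribution (R2), Ha-eun Iyer is treated as also owning Marco Moreau's interest in Copperline Media Ltd, giving 75% + 25% = 100%.
By spousal attribution (R2), Ha-eun Iyer is treated as also owning Marco Moreau's interest in Ashford Industries Corp, giving 65% + 35% = 100%.
By spousal attribution (R2), Ha-eun Iyer is treated as owning Marco Moreau's 21% interest in Harbor Pharma AG.
Chain via Crosswind Foods Inc. (R3): 52% × 46% = 23.92% of Harbor Pharma AG.
Chain via Copperline Media Ltd (R3): 100% × 12% = 12% of Harbor Pharma AG.
Chain via Ashford Industries Corp. (R3): 100% × 11% = 11% of Harbor Pharma AG.
Direct interest in Harbor Pharma AG: 21%.
Aggregating (R1): 23.92% + 12% + 11% + 21% = 67.92%.
67.92% exceeds the 25% threshold, so Ha-eun is a related party to Harbor Pharma AG.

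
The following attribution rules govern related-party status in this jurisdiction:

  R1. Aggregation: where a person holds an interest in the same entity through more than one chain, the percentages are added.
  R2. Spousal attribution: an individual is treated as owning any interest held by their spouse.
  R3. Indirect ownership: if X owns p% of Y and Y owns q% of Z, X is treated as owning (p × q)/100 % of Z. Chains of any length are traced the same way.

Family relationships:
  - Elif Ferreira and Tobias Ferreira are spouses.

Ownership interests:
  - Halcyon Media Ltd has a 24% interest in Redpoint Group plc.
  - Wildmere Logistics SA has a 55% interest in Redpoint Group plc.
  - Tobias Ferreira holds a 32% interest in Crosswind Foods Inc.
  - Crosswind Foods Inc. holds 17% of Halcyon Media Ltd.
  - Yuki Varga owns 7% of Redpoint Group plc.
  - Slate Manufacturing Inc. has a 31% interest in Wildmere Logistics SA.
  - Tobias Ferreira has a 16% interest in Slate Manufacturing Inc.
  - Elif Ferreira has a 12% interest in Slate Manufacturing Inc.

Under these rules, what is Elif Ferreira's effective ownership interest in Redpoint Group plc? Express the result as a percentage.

6.0796%

By spousal attribution (R2), Elif Ferreira is treated as also owning Tobias Ferreira's interest in Slate Manufacturing Inc, giving 12% + 16% = 28%.
By spousal attribution (R2), Elif Ferreira is treated as owning Tobias Ferreira's 32% interest in Crosswind Foods Inc.
Chain via Slate Manufacturing Inc. → Wildmere Logistics SA (R3): 28% × 31% × 55% = 4.774% of Redpoint Group plc.
Chain via Crosswind Foods Inc. → Halcyon Media Ltd (R3): 32% × 17% × 24% = 1.3056% of Redpoint Group plc.
Aggregating (R1): 4.774% + 1.3056% = 6.0796%.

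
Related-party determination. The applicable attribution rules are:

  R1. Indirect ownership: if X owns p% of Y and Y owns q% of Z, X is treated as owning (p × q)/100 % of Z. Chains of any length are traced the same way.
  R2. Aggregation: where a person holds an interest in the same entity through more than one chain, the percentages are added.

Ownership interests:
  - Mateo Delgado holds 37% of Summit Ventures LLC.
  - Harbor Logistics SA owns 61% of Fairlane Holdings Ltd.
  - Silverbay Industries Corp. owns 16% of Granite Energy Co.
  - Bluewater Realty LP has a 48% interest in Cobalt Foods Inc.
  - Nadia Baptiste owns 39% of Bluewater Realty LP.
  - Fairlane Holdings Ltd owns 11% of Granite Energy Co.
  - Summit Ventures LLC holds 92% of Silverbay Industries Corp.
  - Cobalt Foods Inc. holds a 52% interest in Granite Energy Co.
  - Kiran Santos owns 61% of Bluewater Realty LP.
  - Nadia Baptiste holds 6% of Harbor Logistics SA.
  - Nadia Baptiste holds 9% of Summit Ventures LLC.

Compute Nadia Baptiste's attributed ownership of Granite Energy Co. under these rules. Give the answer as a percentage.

Chain via Harbor Logistics SA → Fairlane Holdings Ltd (R1): 6% × 61% × 11% = 0.4026% of Granite Energy Co.
Chain via Summit Ventures LLC → Silverbay Industries Corp. (R1): 9% × 92% × 16% = 1.3248% of Granite Energy Co.
Chain via Bluewater Realty LP → Cobalt Foods Inc. (R1): 39% × 48% × 52% = 9.7344% of Granite Energy Co.
Aggregating (R2): 0.4026% + 1.3248% + 9.7344% = 11.4618%.

11.4618%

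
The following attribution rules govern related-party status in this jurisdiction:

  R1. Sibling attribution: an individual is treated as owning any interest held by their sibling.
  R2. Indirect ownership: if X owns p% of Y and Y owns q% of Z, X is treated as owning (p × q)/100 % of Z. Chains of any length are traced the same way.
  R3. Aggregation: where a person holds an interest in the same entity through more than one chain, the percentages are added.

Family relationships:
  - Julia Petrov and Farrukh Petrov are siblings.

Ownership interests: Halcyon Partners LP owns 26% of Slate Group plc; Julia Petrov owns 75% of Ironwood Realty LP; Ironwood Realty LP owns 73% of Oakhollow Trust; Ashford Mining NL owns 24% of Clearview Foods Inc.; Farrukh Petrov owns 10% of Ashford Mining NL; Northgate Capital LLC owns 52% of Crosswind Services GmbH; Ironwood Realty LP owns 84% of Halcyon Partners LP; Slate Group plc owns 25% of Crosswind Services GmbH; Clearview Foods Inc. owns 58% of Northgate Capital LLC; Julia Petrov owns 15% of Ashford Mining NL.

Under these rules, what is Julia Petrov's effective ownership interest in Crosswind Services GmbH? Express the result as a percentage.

By sibling attribution (R1), Julia Petrov is treated as also owning Farrukh Petrov's interest in Ashford Mining NL, giving 15% + 10% = 25%.
Chain via Ashford Mining NL → Clearview Foods Inc. → Northgate Capital LLC (R2): 25% × 24% × 58% × 52% = 1.8096% of Crosswind Services GmbH.
Chain via Ironwood Realty LP → Halcyon Partners LP → Slate Group plc (R2): 75% × 84% × 26% × 25% = 4.095% of Crosswind Services GmbH.
Aggregating (R3): 1.8096% + 4.095% = 5.9046%.

5.9046%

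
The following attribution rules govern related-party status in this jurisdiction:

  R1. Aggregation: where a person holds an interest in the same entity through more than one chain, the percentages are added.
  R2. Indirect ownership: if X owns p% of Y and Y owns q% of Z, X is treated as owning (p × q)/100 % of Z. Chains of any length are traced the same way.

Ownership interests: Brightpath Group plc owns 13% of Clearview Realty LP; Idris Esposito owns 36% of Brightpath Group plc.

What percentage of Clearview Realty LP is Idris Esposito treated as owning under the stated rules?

4.68%

Chain via Brightpath Group plc (R2): 36% × 13% = 4.68% of Clearview Realty LP.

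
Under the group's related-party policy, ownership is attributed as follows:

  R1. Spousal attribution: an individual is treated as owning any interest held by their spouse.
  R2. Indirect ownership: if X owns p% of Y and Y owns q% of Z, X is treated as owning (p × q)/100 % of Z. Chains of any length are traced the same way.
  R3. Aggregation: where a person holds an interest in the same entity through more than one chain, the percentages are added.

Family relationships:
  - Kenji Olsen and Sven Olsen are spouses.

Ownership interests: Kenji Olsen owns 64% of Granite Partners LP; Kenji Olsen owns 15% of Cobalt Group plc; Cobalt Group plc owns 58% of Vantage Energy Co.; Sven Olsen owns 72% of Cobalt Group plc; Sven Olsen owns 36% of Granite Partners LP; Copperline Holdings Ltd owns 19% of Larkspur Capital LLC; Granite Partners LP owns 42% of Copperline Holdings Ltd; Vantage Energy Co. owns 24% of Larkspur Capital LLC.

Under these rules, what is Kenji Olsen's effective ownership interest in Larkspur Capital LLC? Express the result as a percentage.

20.0904%

By spousal attribution (R1), Kenji Olsen is treated as also owning Sven Olsen's interest in Cobalt Group plc, giving 15% + 72% = 87%.
By spousal attribution (R1), Kenji Olsen is treated as also owning Sven Olsen's interest in Granite Partners LP, giving 64% + 36% = 100%.
Chain via Cobalt Group plc → Vantage Energy Co. (R2): 87% × 58% × 24% = 12.1104% of Larkspur Capital LLC.
Chain via Granite Partners LP → Copperline Holdings Ltd (R2): 100% × 42% × 19% = 7.98% of Larkspur Capital LLC.
Aggregating (R3): 12.1104% + 7.98% = 20.0904%.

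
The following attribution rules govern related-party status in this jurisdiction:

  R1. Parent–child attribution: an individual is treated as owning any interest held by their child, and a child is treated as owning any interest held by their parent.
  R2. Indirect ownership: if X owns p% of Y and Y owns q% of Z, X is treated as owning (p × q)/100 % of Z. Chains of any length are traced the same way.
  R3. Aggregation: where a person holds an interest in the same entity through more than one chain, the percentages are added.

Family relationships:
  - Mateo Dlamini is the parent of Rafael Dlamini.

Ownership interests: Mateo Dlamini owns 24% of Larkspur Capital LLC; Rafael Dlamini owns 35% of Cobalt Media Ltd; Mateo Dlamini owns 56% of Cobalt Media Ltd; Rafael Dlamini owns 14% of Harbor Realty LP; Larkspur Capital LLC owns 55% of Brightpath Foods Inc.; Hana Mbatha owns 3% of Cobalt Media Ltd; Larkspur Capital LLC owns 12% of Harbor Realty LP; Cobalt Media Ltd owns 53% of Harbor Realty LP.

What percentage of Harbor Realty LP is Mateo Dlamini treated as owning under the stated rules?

65.11%

By parent–child attribution (R1), Mateo Dlamini is treated as also owning Rafael Dlamini's interest in Cobalt Media Ltd, giving 56% + 35% = 91%.
By parent–child attribution (R1), Mateo Dlamini is treated as owning Rafael Dlamini's 14% interest in Harbor Realty LP.
Chain via Larkspur Capital LLC (R2): 24% × 12% = 2.88% of Harbor Realty LP.
Chain via Cobalt Media Ltd (R2): 91% × 53% = 48.23% of Harbor Realty LP.
Direct interest in Harbor Realty LP: 14%.
Aggregating (R3): 2.88% + 48.23% + 14% = 65.11%.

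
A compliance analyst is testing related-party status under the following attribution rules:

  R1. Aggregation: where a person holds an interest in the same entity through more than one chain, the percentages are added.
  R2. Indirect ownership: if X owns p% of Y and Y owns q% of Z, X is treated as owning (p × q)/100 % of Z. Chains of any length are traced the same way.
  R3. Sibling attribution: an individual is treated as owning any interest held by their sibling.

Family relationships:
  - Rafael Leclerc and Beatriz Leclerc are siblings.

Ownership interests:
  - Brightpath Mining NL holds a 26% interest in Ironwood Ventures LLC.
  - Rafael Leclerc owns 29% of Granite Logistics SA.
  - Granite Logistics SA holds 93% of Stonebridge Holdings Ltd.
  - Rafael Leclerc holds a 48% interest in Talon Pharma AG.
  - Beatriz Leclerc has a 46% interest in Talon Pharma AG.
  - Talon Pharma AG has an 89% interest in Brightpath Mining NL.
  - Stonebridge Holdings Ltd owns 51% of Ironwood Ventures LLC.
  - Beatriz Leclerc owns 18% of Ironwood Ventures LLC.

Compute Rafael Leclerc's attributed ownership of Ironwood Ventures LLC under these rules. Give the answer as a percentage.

By sibling attribution (R3), Rafael Leclerc is treated as also owning Beatriz Leclerc's interest in Talon Pharma AG, giving 48% + 46% = 94%.
By sibling attribution (R3), Rafael Leclerc is treated as owning Beatriz Leclerc's 18% interest in Ironwood Ventures LLC.
Chain via Granite Logistics SA → Stonebridge Holdings Ltd (R2): 29% × 93% × 51% = 13.7547% of Ironwood Ventures LLC.
Chain via Talon Pharma AG → Brightpath Mining NL (R2): 94% × 89% × 26% = 21.7516% of Ironwood Ventures LLC.
Direct interest in Ironwood Ventures LLC: 18%.
Aggregating (R1): 13.7547% + 21.7516% + 18% = 53.5063%.

53.5063%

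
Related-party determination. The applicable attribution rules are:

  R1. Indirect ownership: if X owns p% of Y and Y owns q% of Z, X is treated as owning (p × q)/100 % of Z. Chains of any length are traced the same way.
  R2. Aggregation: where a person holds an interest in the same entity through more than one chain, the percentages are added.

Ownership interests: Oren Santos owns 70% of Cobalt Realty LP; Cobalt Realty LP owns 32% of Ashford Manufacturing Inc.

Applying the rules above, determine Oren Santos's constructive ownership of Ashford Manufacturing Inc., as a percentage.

22.4%

Chain via Cobalt Realty LP (R1): 70% × 32% = 22.4% of Ashford Manufacturing Inc.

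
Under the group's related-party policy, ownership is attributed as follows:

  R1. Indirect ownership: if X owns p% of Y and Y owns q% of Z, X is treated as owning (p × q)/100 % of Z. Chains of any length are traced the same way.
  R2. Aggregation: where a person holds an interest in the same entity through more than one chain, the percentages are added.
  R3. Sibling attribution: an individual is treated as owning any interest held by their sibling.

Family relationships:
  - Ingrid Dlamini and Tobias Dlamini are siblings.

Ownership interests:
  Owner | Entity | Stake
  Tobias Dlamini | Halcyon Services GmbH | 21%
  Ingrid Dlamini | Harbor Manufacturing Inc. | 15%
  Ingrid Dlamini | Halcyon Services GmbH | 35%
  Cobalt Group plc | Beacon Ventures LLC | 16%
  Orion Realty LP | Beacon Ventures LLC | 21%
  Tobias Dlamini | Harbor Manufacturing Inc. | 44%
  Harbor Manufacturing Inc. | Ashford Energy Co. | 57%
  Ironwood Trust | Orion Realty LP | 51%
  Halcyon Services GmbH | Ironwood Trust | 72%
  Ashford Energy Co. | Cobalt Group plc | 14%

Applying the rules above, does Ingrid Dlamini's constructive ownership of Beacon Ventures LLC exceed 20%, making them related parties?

No

By sibling attribution (R3), Ingrid Dlamini is treated as also owning Tobias Dlamini's interest in Halcyon Services GmbH, giving 35% + 21% = 56%.
By sibling attribution (R3), Ingrid Dlamini is treated as also owning Tobias Dlamini's interest in Harbor Manufacturing Inc, giving 15% + 44% = 59%.
Chain via Halcyon Services GmbH → Ironwood Trust → Orion Realty LP (R1): 56% × 72% × 51% × 21% = 4.318272% of Beacon Ventures LLC.
Chain via Harbor Manufacturing Inc. → Ashford Energy Co. → Cobalt Group plc (R1): 59% × 57% × 14% × 16% = 0.753312% of Beacon Ventures LLC.
Aggregating (R2): 4.318272% + 0.753312% = 5.071584%.
5.071584% does not exceed the 20% threshold, so Ingrid is not a related party to Beacon Ventures LLC.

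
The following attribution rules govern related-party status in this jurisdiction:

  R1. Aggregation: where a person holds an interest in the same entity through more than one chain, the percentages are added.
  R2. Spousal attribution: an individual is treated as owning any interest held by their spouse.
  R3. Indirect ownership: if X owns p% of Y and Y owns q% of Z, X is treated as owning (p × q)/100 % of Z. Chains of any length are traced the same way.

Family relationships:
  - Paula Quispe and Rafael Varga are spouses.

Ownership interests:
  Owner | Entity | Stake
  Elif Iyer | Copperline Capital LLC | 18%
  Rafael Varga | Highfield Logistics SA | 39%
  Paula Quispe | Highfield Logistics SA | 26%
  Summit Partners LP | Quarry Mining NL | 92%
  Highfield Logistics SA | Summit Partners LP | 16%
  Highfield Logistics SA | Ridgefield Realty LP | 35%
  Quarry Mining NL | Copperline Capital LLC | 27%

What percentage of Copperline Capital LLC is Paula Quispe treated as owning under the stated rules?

2.58336%

By spousal attribution (R2), Paula Quispe is treated as also owning Rafael Varga's interest in Highfield Logistics SA, giving 26% + 39% = 65%.
Chain via Highfield Logistics SA → Summit Partners LP → Quarry Mining NL (R3): 65% × 16% × 92% × 27% = 2.58336% of Copperline Capital LLC.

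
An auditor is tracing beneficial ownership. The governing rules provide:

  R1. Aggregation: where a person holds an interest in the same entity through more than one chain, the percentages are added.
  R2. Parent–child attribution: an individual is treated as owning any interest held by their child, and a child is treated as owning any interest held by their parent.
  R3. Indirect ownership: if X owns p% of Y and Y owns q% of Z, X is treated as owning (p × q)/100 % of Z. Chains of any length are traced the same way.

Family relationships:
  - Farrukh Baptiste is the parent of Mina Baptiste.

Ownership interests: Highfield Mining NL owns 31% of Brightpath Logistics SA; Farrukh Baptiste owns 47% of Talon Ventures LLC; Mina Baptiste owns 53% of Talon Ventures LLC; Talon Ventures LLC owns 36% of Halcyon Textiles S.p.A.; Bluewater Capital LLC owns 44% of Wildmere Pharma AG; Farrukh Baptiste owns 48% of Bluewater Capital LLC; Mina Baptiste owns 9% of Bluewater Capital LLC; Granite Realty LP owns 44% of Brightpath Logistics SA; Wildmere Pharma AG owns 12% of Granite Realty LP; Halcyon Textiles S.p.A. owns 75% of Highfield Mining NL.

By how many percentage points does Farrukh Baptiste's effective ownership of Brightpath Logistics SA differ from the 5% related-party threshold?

By parent–child attribution (R2), Farrukh Baptiste is treated as also owning Mina Baptiste's interest in Bluewater Capital LLC, giving 48% + 9% = 57%.
By parent–child attribution (R2), Farrukh Baptiste is treated as also owning Mina Baptiste's interest in Talon Ventures LLC, giving 47% + 53% = 100%.
Chain via Bluewater Capital LLC → Wildmere Pharma AG → Granite Realty LP (R3): 57% × 44% × 12% × 44% = 1.324224% of Brightpath Logistics SA.
Chain via Talon Ventures LLC → Halcyon Textiles S.p.A. → Highfield Mining NL (R3): 100% × 36% × 75% × 31% = 8.37% of Brightpath Logistics SA.
Aggregating (R1): 1.324224% + 8.37% = 9.694224%.
9.694224% exceeds the 5% threshold by 4.694224 percentage points.

4.694224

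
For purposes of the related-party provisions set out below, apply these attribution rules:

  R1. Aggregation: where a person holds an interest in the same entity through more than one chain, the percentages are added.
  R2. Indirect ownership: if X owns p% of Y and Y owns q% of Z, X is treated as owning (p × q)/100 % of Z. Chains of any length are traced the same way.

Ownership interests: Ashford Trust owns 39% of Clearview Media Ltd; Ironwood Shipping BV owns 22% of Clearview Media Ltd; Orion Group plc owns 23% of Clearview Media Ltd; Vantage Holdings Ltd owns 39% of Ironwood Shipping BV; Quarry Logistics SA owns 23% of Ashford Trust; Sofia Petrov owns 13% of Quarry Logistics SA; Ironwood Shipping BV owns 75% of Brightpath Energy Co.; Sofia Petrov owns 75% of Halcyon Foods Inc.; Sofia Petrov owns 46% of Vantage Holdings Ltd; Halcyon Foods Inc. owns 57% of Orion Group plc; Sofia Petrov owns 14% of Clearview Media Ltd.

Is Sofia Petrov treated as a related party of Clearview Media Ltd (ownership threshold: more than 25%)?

Chain via Halcyon Foods Inc. → Orion Group plc (R2): 75% × 57% × 23% = 9.8325% of Clearview Media Ltd.
Chain via Vantage Holdings Ltd → Ironwood Shipping BV (R2): 46% × 39% × 22% = 3.9468% of Clearview Media Ltd.
Chain via Quarry Logistics SA → Ashford Trust (R2): 13% × 23% × 39% = 1.1661% of Clearview Media Ltd.
Direct interest in Clearview Media Ltd: 14%.
Aggregating (R1): 9.8325% + 3.9468% + 1.1661% + 14% = 28.9454%.
28.9454% exceeds the 25% threshold, so Sofia is a related party to Clearview Media Ltd.

Yes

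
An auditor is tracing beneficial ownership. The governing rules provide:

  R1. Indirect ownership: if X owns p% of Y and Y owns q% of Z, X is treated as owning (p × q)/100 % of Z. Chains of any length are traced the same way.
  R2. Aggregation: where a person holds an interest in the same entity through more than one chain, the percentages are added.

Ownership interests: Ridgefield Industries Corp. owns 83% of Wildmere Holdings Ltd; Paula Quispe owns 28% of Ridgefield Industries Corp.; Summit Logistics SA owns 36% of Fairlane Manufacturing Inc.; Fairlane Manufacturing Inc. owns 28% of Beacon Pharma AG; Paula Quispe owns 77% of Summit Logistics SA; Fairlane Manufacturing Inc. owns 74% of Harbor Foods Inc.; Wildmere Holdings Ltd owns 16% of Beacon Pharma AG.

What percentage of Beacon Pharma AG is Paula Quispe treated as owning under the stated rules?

Chain via Summit Logistics SA → Fairlane Manufacturing Inc. (R1): 77% × 36% × 28% = 7.7616% of Beacon Pharma AG.
Chain via Ridgefield Industries Corp. → Wildmere Holdings Ltd (R1): 28% × 83% × 16% = 3.7184% of Beacon Pharma AG.
Aggregating (R2): 7.7616% + 3.7184% = 11.48%.

11.48%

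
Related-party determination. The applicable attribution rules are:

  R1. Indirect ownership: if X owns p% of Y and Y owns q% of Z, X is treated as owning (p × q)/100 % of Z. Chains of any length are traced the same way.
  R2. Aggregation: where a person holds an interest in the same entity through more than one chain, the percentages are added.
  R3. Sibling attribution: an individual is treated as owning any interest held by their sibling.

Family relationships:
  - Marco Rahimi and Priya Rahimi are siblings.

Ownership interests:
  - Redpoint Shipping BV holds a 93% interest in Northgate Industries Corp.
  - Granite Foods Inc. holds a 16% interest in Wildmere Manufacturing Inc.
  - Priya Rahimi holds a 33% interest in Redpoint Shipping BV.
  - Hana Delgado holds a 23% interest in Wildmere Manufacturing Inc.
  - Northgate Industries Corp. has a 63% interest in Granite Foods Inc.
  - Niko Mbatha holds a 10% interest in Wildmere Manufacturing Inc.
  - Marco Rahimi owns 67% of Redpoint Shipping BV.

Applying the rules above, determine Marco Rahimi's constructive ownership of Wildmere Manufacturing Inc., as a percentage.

9.3744%

By sibling attribution (R3), Marco Rahimi is treated as also owning Priya Rahimi's interest in Redpoint Shipping BV, giving 67% + 33% = 100%.
Chain via Redpoint Shipping BV → Northgate Industries Corp. → Granite Foods Inc. (R1): 100% × 93% × 63% × 16% = 9.3744% of Wildmere Manufacturing Inc.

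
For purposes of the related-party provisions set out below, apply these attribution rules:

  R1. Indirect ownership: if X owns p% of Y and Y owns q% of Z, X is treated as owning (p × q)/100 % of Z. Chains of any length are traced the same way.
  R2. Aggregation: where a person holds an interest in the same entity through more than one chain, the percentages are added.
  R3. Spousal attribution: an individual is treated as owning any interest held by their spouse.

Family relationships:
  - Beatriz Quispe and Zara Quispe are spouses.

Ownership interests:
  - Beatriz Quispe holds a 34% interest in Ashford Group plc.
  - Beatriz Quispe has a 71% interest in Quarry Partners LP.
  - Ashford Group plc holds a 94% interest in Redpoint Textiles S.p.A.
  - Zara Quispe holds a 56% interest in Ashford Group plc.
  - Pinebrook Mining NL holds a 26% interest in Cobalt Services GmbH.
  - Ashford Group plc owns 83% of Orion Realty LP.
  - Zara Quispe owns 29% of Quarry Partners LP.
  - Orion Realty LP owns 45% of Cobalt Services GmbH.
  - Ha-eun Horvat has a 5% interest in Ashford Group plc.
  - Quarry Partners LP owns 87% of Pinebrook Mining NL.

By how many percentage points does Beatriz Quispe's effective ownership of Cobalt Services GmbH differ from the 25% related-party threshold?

31.235

By spousal attribution (R3), Beatriz Quispe is treated as also owning Zara Quispe's interest in Ashford Group plc, giving 34% + 56% = 90%.
By spousal attribution (R3), Beatriz Quispe is treated as also owning Zara Quispe's interest in Quarry Partners LP, giving 71% + 29% = 100%.
Chain via Ashford Group plc → Orion Realty LP (R1): 90% × 83% × 45% = 33.615% of Cobalt Services GmbH.
Chain via Quarry Partners LP → Pinebrook Mining NL (R1): 100% × 87% × 26% = 22.62% of Cobalt Services GmbH.
Aggregating (R2): 33.615% + 22.62% = 56.235%.
56.235% exceeds the 25% threshold by 31.235 percentage points.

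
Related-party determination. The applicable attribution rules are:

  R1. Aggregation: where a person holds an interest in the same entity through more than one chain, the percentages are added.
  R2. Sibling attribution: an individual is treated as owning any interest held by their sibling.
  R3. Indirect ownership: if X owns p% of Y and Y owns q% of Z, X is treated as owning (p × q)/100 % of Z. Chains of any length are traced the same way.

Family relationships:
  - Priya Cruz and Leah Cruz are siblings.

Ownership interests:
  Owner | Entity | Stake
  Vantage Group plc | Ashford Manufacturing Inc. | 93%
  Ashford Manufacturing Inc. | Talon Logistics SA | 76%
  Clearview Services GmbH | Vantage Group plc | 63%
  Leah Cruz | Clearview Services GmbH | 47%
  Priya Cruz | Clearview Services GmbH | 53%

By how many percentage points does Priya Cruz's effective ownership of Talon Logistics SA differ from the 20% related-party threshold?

24.5284

By sibling attribution (R2), Priya Cruz is treated as also owning Leah Cruz's interest in Clearview Services GmbH, giving 53% + 47% = 100%.
Chain via Clearview Services GmbH → Vantage Group plc → Ashford Manufacturing Inc. (R3): 100% × 63% × 93% × 76% = 44.5284% of Talon Logistics SA.
44.5284% exceeds the 20% threshold by 24.5284 percentage points.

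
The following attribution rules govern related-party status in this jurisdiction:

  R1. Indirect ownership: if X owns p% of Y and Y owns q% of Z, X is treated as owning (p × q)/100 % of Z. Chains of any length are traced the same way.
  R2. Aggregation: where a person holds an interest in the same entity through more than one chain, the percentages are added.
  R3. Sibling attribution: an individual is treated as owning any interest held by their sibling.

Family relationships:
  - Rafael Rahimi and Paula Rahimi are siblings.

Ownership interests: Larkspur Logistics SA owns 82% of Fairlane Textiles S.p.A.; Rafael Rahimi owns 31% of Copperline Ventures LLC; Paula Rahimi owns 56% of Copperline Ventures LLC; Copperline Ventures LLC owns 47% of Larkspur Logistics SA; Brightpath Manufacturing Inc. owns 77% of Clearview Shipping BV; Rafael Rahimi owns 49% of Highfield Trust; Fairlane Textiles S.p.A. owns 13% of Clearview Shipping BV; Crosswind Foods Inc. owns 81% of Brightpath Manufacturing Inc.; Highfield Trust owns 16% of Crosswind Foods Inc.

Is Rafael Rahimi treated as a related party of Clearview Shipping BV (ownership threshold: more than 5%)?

By sibling attribution (R3), Rafael Rahimi is treated as also owning Paula Rahimi's interest in Copperline Ventures LLC, giving 31% + 56% = 87%.
Chain via Copperline Ventures LLC → Larkspur Logistics SA → Fairlane Textiles S.p.A. (R1): 87% × 47% × 82% × 13% = 4.358874% of Clearview Shipping BV.
Chain via Highfield Trust → Crosswind Foods Inc. → Brightpath Manufacturing Inc. (R1): 49% × 16% × 81% × 77% = 4.889808% of Clearview Shipping BV.
Aggregating (R2): 4.358874% + 4.889808% = 9.248682%.
9.248682% exceeds the 5% threshold, so Rafael is a related party to Clearview Shipping BV.

Yes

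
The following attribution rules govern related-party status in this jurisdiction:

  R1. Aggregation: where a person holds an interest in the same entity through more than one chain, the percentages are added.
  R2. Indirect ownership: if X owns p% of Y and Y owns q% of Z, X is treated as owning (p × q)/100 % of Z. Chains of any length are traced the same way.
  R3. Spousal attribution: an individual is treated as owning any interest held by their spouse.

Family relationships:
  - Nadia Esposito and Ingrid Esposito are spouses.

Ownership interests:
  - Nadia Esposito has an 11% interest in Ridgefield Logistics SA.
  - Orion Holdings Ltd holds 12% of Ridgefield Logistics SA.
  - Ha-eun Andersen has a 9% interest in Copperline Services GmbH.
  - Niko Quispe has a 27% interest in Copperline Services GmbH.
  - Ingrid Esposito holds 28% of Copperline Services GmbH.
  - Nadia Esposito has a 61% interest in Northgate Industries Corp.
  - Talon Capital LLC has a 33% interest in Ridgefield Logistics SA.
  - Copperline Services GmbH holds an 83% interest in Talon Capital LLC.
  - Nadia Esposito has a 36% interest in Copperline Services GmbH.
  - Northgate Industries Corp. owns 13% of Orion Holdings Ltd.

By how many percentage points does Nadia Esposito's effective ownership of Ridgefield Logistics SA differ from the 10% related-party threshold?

By spousal attribution (R3), Nadia Esposito is treated as also owning Ingrid Esposito's interest in Copperline Services GmbH, giving 36% + 28% = 64%.
Chain via Northgate Industries Corp. → Orion Holdings Ltd (R2): 61% × 13% × 12% = 0.9516% of Ridgefield Logistics SA.
Chain via Copperline Services GmbH → Talon Capital LLC (R2): 64% × 83% × 33% = 17.5296% of Ridgefield Logistics SA.
Direct interest in Ridgefield Logistics SA: 11%.
Aggregating (R1): 0.9516% + 17.5296% + 11% = 29.4812%.
29.4812% exceeds the 10% threshold by 19.4812 percentage points.

19.4812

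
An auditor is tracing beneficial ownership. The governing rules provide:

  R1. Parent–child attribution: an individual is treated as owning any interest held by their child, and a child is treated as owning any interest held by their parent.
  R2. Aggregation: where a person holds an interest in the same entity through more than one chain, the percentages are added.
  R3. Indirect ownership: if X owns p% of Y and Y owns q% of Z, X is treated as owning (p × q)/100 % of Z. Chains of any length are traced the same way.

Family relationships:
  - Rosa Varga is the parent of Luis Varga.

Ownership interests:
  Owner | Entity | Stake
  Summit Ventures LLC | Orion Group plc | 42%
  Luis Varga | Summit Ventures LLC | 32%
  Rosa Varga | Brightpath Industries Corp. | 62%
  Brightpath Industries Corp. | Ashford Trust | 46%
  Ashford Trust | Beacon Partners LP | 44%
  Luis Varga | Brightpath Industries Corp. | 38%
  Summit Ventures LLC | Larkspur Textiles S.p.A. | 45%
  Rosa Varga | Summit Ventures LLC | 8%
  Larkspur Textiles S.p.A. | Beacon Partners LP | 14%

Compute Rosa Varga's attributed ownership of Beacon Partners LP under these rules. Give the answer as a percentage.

22.76%

By parent–child attribution (R1), Rosa Varga is treated as also owning Luis Varga's interest in Brightpath Industries Corp, giving 62% + 38% = 100%.
By parent–child attribution (R1), Rosa Varga is treated as also owning Luis Varga's interest in Summit Ventures LLC, giving 8% + 32% = 40%.
Chain via Brightpath Industries Corp. → Ashford Trust (R3): 100% × 46% × 44% = 20.24% of Beacon Partners LP.
Chain via Summit Ventures LLC → Larkspur Textiles S.p.A. (R3): 40% × 45% × 14% = 2.52% of Beacon Partners LP.
Aggregating (R2): 20.24% + 2.52% = 22.76%.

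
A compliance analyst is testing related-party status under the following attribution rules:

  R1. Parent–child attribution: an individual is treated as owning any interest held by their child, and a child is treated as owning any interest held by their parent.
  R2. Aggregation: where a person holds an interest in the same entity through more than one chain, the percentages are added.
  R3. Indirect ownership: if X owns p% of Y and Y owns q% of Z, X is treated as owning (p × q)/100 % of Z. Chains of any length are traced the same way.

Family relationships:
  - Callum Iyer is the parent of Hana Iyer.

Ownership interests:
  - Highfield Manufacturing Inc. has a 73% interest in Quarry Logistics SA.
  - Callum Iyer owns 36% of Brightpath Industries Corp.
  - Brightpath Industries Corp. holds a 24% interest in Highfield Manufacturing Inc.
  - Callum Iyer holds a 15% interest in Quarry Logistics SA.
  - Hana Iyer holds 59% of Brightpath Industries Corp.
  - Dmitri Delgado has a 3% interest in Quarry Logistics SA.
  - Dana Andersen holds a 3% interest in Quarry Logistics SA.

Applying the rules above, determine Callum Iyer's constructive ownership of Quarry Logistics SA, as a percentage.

By parent–child attribution (R1), Callum Iyer is treated as also owning Hana Iyer's interest in Brightpath Industries Corp, giving 36% + 59% = 95%.
Chain via Brightpath Industries Corp. → Highfield Manufacturing Inc. (R3): 95% × 24% × 73% = 16.644% of Quarry Logistics SA.
Direct interest in Quarry Logistics SA: 15%.
Aggregating (R2): 16.644% + 15% = 31.644%.

31.644%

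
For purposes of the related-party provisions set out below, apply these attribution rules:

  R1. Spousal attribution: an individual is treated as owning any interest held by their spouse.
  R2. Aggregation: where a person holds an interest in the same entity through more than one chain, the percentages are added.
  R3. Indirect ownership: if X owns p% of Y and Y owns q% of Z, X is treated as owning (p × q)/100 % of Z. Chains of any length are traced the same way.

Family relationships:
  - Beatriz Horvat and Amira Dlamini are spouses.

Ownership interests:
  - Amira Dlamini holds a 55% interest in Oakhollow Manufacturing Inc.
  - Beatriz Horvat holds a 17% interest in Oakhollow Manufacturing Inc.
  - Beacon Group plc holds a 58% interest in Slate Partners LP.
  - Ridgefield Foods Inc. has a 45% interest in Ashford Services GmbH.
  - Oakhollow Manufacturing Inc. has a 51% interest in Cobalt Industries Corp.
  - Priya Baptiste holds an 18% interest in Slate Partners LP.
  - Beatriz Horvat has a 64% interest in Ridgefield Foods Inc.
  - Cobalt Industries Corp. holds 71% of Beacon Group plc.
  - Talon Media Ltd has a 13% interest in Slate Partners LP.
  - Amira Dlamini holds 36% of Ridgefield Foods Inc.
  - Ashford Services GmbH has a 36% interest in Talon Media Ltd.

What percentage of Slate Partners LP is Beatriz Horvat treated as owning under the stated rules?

By spousal attribution (R1), Beatriz Horvat is treated as also owning Amira Dlamini's interest in Ridgefield Foods Inc, giving 64% + 36% = 100%.
By spousal attribution (R1), Beatriz Horvat is treated as also owning Amira Dlamini's interest in Oakhollow Manufacturing Inc, giving 17% + 55% = 72%.
Chain via Ridgefield Foods Inc. → Ashford Services GmbH → Talon Media Ltd (R3): 100% × 45% × 36% × 13% = 2.106% of Slate Partners LP.
Chain via Oakhollow Manufacturing Inc. → Cobalt Industries Corp. → Beacon Group plc (R3): 72% × 51% × 71% × 58% = 15.121296% of Slate Partners LP.
Aggregating (R2): 2.106% + 15.121296% = 17.227296%.

17.227296%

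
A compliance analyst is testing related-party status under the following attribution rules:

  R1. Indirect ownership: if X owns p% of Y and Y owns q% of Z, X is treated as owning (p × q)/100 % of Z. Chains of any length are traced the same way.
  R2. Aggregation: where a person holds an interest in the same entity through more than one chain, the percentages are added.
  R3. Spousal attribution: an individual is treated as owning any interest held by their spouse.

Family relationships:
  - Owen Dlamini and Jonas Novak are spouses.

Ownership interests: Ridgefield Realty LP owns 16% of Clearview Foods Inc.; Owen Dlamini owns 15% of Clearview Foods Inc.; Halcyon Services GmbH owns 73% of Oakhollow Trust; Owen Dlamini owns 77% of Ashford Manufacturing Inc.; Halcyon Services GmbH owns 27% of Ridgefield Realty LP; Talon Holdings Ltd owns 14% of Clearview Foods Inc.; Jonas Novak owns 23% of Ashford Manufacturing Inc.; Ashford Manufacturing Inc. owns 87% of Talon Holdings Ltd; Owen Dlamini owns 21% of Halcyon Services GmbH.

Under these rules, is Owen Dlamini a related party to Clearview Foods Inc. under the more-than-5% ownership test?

Yes

By spousal attribution (R3), Owen Dlamini is treated as also owning Jonas Novak's interest in Ashford Manufacturing Inc, giving 77% + 23% = 100%.
Chain via Halcyon Services GmbH → Ridgefield Realty LP (R1): 21% × 27% × 16% = 0.9072% of Clearview Foods Inc.
Chain via Ashford Manufacturing Inc. → Talon Holdings Ltd (R1): 100% × 87% × 14% = 12.18% of Clearview Foods Inc.
Direct interest in Clearview Foods Inc: 15%.
Aggregating (R2): 0.9072% + 12.18% + 15% = 28.0872%.
28.0872% exceeds the 5% threshold, so Owen is a related party to Clearview Foods Inc.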